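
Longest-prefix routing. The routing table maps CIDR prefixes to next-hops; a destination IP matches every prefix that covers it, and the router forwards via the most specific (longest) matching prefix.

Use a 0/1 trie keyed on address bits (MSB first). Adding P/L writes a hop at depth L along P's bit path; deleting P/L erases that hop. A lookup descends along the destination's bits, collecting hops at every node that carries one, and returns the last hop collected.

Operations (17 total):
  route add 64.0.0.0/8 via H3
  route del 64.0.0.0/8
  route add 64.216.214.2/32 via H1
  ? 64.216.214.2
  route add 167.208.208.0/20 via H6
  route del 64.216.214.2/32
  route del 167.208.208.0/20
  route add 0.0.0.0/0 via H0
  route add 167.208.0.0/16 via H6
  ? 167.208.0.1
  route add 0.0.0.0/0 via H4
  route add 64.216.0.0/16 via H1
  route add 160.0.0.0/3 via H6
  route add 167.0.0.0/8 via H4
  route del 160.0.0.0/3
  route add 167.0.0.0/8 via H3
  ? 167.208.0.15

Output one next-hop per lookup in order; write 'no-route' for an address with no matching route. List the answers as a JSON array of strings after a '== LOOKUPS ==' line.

Trace:
  add 64.0.0.0/8 -> H3 at depth 8
  - 64.0.0.0/8 clear@8
  add 64.216.214.2/32 -> H1 at depth 32
  Q 64.216.214.2: descend 01000000110110001101011000000010 ; hops seen [H1] ; pick H1
  add 167.208.208.0/20 -> H6 at depth 20
  - 64.216.214.2/32 clear@32
  - 167.208.208.0/20 clear@20
  add 0.0.0.0/0 -> H0 at depth 0
  add 167.208.0.0/16 -> H6 at depth 16
  Q 167.208.0.1: descend 1010011111010000 ; hops seen [H0,H6] ; pick H6
  add 0.0.0.0/0 -> H4 at depth 0
  add 64.216.0.0/16 -> H1 at depth 16
  add 160.0.0.0/3 -> H6 at depth 3
  add 167.0.0.0/8 -> H4 at depth 8
  - 160.0.0.0/3 clear@3
  add 167.0.0.0/8 -> H3 at depth 8
  Q 167.208.0.15: descend 1010011111010000 ; hops seen [H4,H3,H6] ; pick H6

== LOOKUPS ==
["H1","H6","H6"]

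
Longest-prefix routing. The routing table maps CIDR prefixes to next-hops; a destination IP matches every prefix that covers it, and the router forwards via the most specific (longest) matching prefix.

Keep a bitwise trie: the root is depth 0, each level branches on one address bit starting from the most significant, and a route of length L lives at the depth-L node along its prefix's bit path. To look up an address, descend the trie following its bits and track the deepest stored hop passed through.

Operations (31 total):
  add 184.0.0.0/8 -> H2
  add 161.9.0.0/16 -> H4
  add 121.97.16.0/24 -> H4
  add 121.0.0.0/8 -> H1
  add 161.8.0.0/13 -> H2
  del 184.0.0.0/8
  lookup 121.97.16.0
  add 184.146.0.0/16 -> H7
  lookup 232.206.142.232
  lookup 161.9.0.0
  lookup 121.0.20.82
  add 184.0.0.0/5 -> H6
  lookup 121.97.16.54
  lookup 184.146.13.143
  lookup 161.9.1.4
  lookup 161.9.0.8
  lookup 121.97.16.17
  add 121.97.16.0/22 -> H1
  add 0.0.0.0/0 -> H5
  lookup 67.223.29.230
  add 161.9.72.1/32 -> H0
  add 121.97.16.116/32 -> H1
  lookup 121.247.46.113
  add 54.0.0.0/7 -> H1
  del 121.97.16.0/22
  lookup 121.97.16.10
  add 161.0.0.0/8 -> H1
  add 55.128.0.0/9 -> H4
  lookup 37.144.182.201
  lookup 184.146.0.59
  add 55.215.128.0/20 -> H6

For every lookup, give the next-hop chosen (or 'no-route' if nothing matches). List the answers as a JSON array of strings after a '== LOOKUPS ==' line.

Process each operation:
  add 184.0.0.0/8 -> H2 at depth 8
  add 161.9.0.0/16 -> H4 at depth 16
  add 121.97.16.0/24 -> H4 at depth 24
  add 121.0.0.0/8 -> H1 at depth 8
  add 161.8.0.0/13 -> H2 at depth 13
  - 184.0.0.0/8 clear@8
  Q 121.97.16.0: descend 011110010110000100010000 ; hops seen [H1,H4] ; pick H4
  add 184.146.0.0/16 -> H7 at depth 16
  Q 232.206.142.232: descend 1 ; hops seen [∅] ; pick no-route
  Q 161.9.0.0: descend 1010000100001001 ; hops seen [H2,H4] ; pick H4
  Q 121.0.20.82: descend 011110010 ; hops seen [H1] ; pick H1
  add 184.0.0.0/5 -> H6 at depth 5
  Q 121.97.16.54: descend 011110010110000100010000 ; hops seen [H1,H4] ; pick H4
  Q 184.146.13.143: descend 1011100010010010 ; hops seen [H6,H7] ; pick H7
  Q 161.9.1.4: descend 1010000100001001 ; hops seen [H2,H4] ; pick H4
  Q 161.9.0.8: descend 1010000100001001 ; hops seen [H2,H4] ; pick H4
  Q 121.97.16.17: descend 011110010110000100010000 ; hops seen [H1,H4] ; pick H4
  add 121.97.16.0/22 -> H1 at depth 22
  add 0.0.0.0/0 -> H5 at depth 0
  Q 67.223.29.230: descend 01 ; hops seen [H5] ; pick H5
  add 161.9.72.1/32 -> H0 at depth 32
  add 121.97.16.116/32 -> H1 at depth 32
  Q 121.247.46.113: descend 01111001 ; hops seen [H5,H1] ; pick H1
  add 54.0.0.0/7 -> H1 at depth 7
  - 121.97.16.0/22 clear@22
  Q 121.97.16.10: descend 0111100101100001000100000 ; hops seen [H5,H1,H4] ; pick H4
  add 161.0.0.0/8 -> H1 at depth 8
  add 55.128.0.0/9 -> H4 at depth 9
  Q 37.144.182.201: descend 001 ; hops seen [H5] ; pick H5
  Q 184.146.0.59: descend 1011100010010010 ; hops seen [H5,H6,H7] ; pick H7
  add 55.215.128.0/20 -> H6 at depth 20

== LOOKUPS ==
["H4","no-route","H4","H1","H4","H7","H4","H4","H4","H5","H1","H4","H5","H7"]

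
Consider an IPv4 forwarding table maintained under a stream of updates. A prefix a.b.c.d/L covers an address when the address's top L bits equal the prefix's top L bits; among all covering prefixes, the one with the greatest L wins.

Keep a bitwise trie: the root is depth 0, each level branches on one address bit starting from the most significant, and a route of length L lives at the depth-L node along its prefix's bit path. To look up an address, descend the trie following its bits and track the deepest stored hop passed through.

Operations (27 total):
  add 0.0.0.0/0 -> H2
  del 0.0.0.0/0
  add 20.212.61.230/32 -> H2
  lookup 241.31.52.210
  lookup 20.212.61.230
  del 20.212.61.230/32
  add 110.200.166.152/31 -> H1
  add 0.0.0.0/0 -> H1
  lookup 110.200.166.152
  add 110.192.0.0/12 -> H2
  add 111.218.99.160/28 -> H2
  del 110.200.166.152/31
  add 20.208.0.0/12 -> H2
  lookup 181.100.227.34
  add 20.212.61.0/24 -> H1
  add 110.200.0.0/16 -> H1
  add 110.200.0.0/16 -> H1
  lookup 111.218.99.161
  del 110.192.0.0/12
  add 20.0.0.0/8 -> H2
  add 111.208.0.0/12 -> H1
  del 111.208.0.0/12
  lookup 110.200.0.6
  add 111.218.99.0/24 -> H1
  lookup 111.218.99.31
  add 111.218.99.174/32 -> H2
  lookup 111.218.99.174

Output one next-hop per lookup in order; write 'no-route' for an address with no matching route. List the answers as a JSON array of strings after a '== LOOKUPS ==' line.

Process each operation:
  add 0.0.0.0/0 -> H2 at depth 0
  del 0.0.0.0/0 (clear depth 0)
  add 20.212.61.230/32 -> H2 at depth 32
  lookup 241.31.52.210: bits ε walk d0:- -> no-route
  lookup 20.212.61.230: bits 00010100110101000011110111100110 walk d0:-→d1:-→d2:-→d3:-→d4:-→d5:-→d6:-→d7:-→d8:-→d9:-→d10:-→d11:-→d12:-→d13:-→d14:-→d15:-→d16:-→d17:-→d18:-→d19:-→d20:-→d21:-→d22:-→d23:-→d24:-→d25:-→d26:-→d27:-→d28:-→d29:-→d30:-→d31:-→d32:H2 -> H2
  del 20.212.61.230/32 (clear depth 32)
  add 110.200.166.152/31 -> H1 at depth 31
  add 0.0.0.0/0 -> H1 at depth 0
  lookup 110.200.166.152: bits 0110111011001000101001101001100 walk d0:H1→d1:-→d2:-→d3:-→d4:-→d5:-→d6:-→d7:-→d8:-→d9:-→d10:-→d11:-→d12:-→d13:-→d14:-→d15:-→d16:-→d17:-→d18:-→d19:-→d20:-→d21:-→d22:-→d23:-→d24:-→d25:-→d26:-→d27:-→d28:-→d29:-→d30:-→d31:H1 -> H1
  add 110.192.0.0/12 -> H2 at depth 12
  add 111.218.99.160/28 -> H2 at depth 28
  del 110.200.166.152/31 (clear depth 31)
  add 20.208.0.0/12 -> H2 at depth 12
  lookup 181.100.227.34: bits ε walk d0:H1 -> H1
  add 20.212.61.0/24 -> H1 at depth 24
  add 110.200.0.0/16 -> H1 at depth 16
  add 110.200.0.0/16 -> H1 at depth 16
  lookup 111.218.99.161: bits 0110111111011010011000111010 walk d0:H1→d1:-→d2:-→d3:-→d4:-→d5:-→d6:-→d7:-→d8:-→d9:-→d10:-→d11:-→d12:-→d13:-→d14:-→d15:-→d16:-→d17:-→d18:-→d19:-→d20:-→d21:-→d22:-→d23:-→d24:-→d25:-→d26:-→d27:-→d28:H2 -> H2
  del 110.192.0.0/12 (clear depth 12)
  add 20.0.0.0/8 -> H2 at depth 8
  add 111.208.0.0/12 -> H1 at depth 12
  del 111.208.0.0/12 (clear depth 12)
  lookup 110.200.0.6: bits 0110111011001000 walk d0:H1→d1:-→d2:-→d3:-→d4:-→d5:-→d6:-→d7:-→d8:-→d9:-→d10:-→d11:-→d12:-→d13:-→d14:-→d15:-→d16:H1 -> H1
  add 111.218.99.0/24 -> H1 at depth 24
  lookup 111.218.99.31: bits 011011111101101001100011 walk d0:H1→d1:-→d2:-→d3:-→d4:-→d5:-→d6:-→d7:-→d8:-→d9:-→d10:-→d11:-→d12:-→d13:-→d14:-→d15:-→d16:-→d17:-→d18:-→d19:-→d20:-→d21:-→d22:-→d23:-→d24:H1 -> H1
  add 111.218.99.174/32 -> H2 at depth 32
  lookup 111.218.99.174: bits 01101111110110100110001110101110 walk d0:H1→d1:-→d2:-→d3:-→d4:-→d5:-→d6:-→d7:-→d8:-→d9:-→d10:-→d11:-→d12:-→d13:-→d14:-→d15:-→d16:-→d17:-→d18:-→d19:-→d20:-→d21:-→d22:-→d23:-→d24:H1→d25:-→d26:-→d27:-→d28:H2→d29:-→d30:-→d31:-→d32:H2 -> H2

== LOOKUPS ==
["no-route","H2","H1","H1","H2","H1","H1","H2"]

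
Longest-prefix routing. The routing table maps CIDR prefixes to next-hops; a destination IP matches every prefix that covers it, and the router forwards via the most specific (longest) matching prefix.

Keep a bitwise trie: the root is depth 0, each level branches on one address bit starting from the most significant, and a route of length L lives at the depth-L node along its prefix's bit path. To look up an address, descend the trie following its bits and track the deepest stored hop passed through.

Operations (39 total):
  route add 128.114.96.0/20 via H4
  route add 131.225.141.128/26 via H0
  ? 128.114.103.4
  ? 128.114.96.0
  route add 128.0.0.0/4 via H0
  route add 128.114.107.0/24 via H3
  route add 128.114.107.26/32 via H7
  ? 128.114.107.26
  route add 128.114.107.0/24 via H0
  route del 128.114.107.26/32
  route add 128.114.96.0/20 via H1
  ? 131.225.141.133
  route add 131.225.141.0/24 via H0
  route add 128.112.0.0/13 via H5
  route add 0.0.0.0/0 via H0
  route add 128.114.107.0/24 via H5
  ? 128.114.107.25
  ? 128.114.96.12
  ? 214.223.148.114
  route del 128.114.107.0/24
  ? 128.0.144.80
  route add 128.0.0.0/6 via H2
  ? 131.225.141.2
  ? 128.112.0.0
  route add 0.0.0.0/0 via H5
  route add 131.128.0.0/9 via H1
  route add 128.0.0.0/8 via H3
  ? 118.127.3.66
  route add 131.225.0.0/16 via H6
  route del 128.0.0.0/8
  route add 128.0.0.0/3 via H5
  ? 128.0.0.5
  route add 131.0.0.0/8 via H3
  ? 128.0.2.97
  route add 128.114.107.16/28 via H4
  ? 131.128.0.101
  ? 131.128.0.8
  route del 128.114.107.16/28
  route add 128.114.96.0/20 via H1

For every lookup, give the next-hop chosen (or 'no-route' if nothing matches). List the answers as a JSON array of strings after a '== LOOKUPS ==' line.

Apply in order:
  + 128.114.96.0/20 (H4) depth=20
  + 131.225.141.128/26 (H0) depth=26
  Q 128.114.103.4: descend 10000000011100100110 ; hops seen [H4] ; pick H4
  Q 128.114.96.0: descend 10000000011100100110 ; hops seen [H4] ; pick H4
  + 128.0.0.0/4 (H0) depth=4
  + 128.114.107.0/24 (H3) depth=24
  + 128.114.107.26/32 (H7) depth=32
  Q 128.114.107.26: descend 10000000011100100110101100011010 ; hops seen [H0,H4,H3,H7] ; pick H7
  + 128.114.107.0/24 (H0) depth=24
  del 128.114.107.26/32 (clear depth 32)
  + 128.114.96.0/20 (H1) depth=20
  Q 131.225.141.133: descend 10000011111000011000110110 ; hops seen [H0,H0] ; pick H0
  + 131.225.141.0/24 (H0) depth=24
  + 128.112.0.0/13 (H5) depth=13
  + 0.0.0.0/0 (H0) depth=0
  + 128.114.107.0/24 (H5) depth=24
  Q 128.114.107.25: descend 100000000111001001101011000110 ; hops seen [H0,H0,H5,H1,H5] ; pick H5
  Q 128.114.96.12: descend 10000000011100100110 ; hops seen [H0,H0,H5,H1] ; pick H1
  Q 214.223.148.114: descend 1 ; hops seen [H0] ; pick H0
  del 128.114.107.0/24 (clear depth 24)
  Q 128.0.144.80: descend 100000000 ; hops seen [H0,H0] ; pick H0
  + 128.0.0.0/6 (H2) depth=6
  Q 131.225.141.2: descend 100000111110000110001101 ; hops seen [H0,H0,H2,H0] ; pick H0
  Q 128.112.0.0: descend 10000000011100 ; hops seen [H0,H0,H2,H5] ; pick H5
  + 0.0.0.0/0 (H5) depth=0
  + 131.128.0.0/9 (H1) depth=9
  + 128.0.0.0/8 (H3) depth=8
  Q 118.127.3.66: descend ε ; hops seen [H5] ; pick H5
  + 131.225.0.0/16 (H6) depth=16
  del 128.0.0.0/8 (clear depth 8)
  + 128.0.0.0/3 (H5) depth=3
  Q 128.0.0.5: descend 100000000 ; hops seen [H5,H5,H0,H2] ; pick H2
  + 131.0.0.0/8 (H3) depth=8
  Q 128.0.2.97: descend 100000000 ; hops seen [H5,H5,H0,H2] ; pick H2
  + 128.114.107.16/28 (H4) depth=28
  Q 131.128.0.101: descend 100000111 ; hops seen [H5,H5,H0,H2,H3,H1] ; pick H1
  Q 131.128.0.8: descend 100000111 ; hops seen [H5,H5,H0,H2,H3,H1] ; pick H1
  del 128.114.107.16/28 (clear depth 28)
  + 128.114.96.0/20 (H1) depth=20

== LOOKUPS ==
["H4","H4","H7","H0","H5","H1","H0","H0","H0","H5","H5","H2","H2","H1","H1"]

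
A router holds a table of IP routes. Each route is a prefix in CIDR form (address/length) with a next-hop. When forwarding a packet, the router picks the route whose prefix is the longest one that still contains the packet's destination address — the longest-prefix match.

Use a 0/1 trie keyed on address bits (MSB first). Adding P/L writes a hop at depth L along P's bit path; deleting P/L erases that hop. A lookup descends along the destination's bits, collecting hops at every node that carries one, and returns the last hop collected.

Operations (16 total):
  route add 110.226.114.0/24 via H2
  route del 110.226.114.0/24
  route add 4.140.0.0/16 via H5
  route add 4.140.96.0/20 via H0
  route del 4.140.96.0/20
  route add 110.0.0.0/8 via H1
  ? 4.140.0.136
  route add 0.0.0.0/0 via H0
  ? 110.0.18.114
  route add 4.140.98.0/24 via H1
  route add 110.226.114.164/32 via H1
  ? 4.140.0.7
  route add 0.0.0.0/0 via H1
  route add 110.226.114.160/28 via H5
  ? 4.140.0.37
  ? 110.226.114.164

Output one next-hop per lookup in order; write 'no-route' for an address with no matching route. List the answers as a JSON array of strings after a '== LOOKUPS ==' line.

Trace:
  + 110.226.114.0/24 (H2) depth=24
  - 110.226.114.0/24 clear@24
  + 4.140.0.0/16 (H5) depth=16
  + 4.140.96.0/20 (H0) depth=20
  - 4.140.96.0/20 clear@20
  + 110.0.0.0/8 (H1) depth=8
  lookup 4.140.0.136: bits 00000100100011000 walk d0:-→d1:-→d2:-→d3:-→d4:-→d5:-→d6:-→d7:-→d8:-→d9:-→d10:-→d11:-→d12:-→d13:-→d14:-→d15:-→d16:H5→d17:- -> H5
  + 0.0.0.0/0 (H0) depth=0
  lookup 110.0.18.114: bits 01101110 walk d0:H0→d1:-→d2:-→d3:-→d4:-→d5:-→d6:-→d7:-→d8:H1 -> H1
  + 4.140.98.0/24 (H1) depth=24
  + 110.226.114.164/32 (H1) depth=32
  lookup 4.140.0.7: bits 00000100100011000 walk d0:H0→d1:-→d2:-→d3:-→d4:-→d5:-→d6:-→d7:-→d8:-→d9:-→d10:-→d11:-→d12:-→d13:-→d14:-→d15:-→d16:H5→d17:- -> H5
  + 0.0.0.0/0 (H1) depth=0
  + 110.226.114.160/28 (H5) depth=28
  lookup 4.140.0.37: bits 00000100100011000 walk d0:H1→d1:-→d2:-→d3:-→d4:-→d5:-→d6:-→d7:-→d8:-→d9:-→d10:-→d11:-→d12:-→d13:-→d14:-→d15:-→d16:H5→d17:- -> H5
  lookup 110.226.114.164: bits 01101110111000100111001010100100 walk d0:H1→d1:-→d2:-→d3:-→d4:-→d5:-→d6:-→d7:-→d8:H1→d9:-→d10:-→d11:-→d12:-→d13:-→d14:-→d15:-→d16:-→d17:-→d18:-→d19:-→d20:-→d21:-→d22:-→d23:-→d24:-→d25:-→d26:-→d27:-→d28:H5→d29:-→d30:-→d31:-→d32:H1 -> H1

== LOOKUPS ==
["H5","H1","H5","H5","H1"]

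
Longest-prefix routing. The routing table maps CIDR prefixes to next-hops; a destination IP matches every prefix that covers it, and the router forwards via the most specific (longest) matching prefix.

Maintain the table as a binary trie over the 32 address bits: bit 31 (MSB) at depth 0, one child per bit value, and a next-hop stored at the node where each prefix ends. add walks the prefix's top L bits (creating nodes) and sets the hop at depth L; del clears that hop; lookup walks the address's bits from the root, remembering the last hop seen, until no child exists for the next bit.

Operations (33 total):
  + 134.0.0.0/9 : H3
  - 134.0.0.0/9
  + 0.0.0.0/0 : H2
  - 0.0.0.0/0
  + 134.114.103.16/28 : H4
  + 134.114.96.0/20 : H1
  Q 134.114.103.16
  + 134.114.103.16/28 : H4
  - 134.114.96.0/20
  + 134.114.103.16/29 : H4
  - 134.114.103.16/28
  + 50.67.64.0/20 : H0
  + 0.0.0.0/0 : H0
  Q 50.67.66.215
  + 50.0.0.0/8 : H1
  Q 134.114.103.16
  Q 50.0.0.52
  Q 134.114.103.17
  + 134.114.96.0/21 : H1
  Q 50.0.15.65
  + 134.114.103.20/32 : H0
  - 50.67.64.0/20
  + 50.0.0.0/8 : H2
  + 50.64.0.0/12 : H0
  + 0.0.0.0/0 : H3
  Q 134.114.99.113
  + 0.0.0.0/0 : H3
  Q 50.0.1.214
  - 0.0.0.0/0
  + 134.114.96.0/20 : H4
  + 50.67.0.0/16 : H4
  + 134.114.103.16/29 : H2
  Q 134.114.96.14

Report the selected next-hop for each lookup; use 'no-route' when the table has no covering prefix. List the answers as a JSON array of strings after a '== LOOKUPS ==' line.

Apply in order:
  + 134.0.0.0/9 (H3) depth=9
  - 134.0.0.0/9 clear@9
  + 0.0.0.0/0 (H2) depth=0
  - 0.0.0.0/0 clear@0
  + 134.114.103.16/28 (H4) depth=28
  + 134.114.96.0/20 (H1) depth=20
  ? 134.114.103.16  path d0:-→d1:-→d2:-→d3:-→d4:-→d5:-→d6:-→d7:-→d8:-→d9:-→d10:-→d11:-→d12:-→d13:-→d14:-→d15:-→d16:-→d17:-→d18:-→d19:-→d20:H1→d21:-→d22:-→d23:-→d24:-→d25:-→d26:-→d27:-→d28:H4  best=H4
  + 134.114.103.16/28 (H4) depth=28
  - 134.114.96.0/20 clear@20
  + 134.114.103.16/29 (H4) depth=29
  - 134.114.103.16/28 clear@28
  + 50.67.64.0/20 (H0) depth=20
  + 0.0.0.0/0 (H0) depth=0
  ? 50.67.66.215  path d0:H0→d1:-→d2:-→d3:-→d4:-→d5:-→d6:-→d7:-→d8:-→d9:-→d10:-→d11:-→d12:-→d13:-→d14:-→d15:-→d16:-→d17:-→d18:-→d19:-→d20:H0  best=H0
  + 50.0.0.0/8 (H1) depth=8
  ? 134.114.103.16  path d0:H0→d1:-→d2:-→d3:-→d4:-→d5:-→d6:-→d7:-→d8:-→d9:-→d10:-→d11:-→d12:-→d13:-→d14:-→d15:-→d16:-→d17:-→d18:-→d19:-→d20:-→d21:-→d22:-→d23:-→d24:-→d25:-→d26:-→d27:-→d28:-→d29:H4  best=H4
  ? 50.0.0.52  path d0:H0→d1:-→d2:-→d3:-→d4:-→d5:-→d6:-→d7:-→d8:H1→d9:-  best=H1
  ? 134.114.103.17  path d0:H0→d1:-→d2:-→d3:-→d4:-→d5:-→d6:-→d7:-→d8:-→d9:-→d10:-→d11:-→d12:-→d13:-→d14:-→d15:-→d16:-→d17:-→d18:-→d19:-→d20:-→d21:-→d22:-→d23:-→d24:-→d25:-→d26:-→d27:-→d28:-→d29:H4  best=H4
  + 134.114.96.0/21 (H1) depth=21
  ? 50.0.15.65  path d0:H0→d1:-→d2:-→d3:-→d4:-→d5:-→d6:-→d7:-→d8:H1→d9:-  best=H1
  + 134.114.103.20/32 (H0) depth=32
  - 50.67.64.0/20 clear@20
  + 50.0.0.0/8 (H2) depth=8
  + 50.64.0.0/12 (H0) depth=12
  + 0.0.0.0/0 (H3) depth=0
  ? 134.114.99.113  path d0:H3→d1:-→d2:-→d3:-→d4:-→d5:-→d6:-→d7:-→d8:-→d9:-→d10:-→d11:-→d12:-→d13:-→d14:-→d15:-→d16:-→d17:-→d18:-→d19:-→d20:-→d21:H1  best=H1
  + 0.0.0.0/0 (H3) depth=0
  ? 50.0.1.214  path d0:H3→d1:-→d2:-→d3:-→d4:-→d5:-→d6:-→d7:-→d8:H2→d9:-  best=H2
  - 0.0.0.0/0 clear@0
  + 134.114.96.0/20 (H4) depth=20
  + 50.67.0.0/16 (H4) depth=16
  + 134.114.103.16/29 (H2) depth=29
  ? 134.114.96.14  path d0:-→d1:-→d2:-→d3:-→d4:-→d5:-→d6:-→d7:-→d8:-→d9:-→d10:-→d11:-→d12:-→d13:-→d14:-→d15:-→d16:-→d17:-→d18:-→d19:-→d20:H4→d21:H1  best=H1

== LOOKUPS ==
["H4","H0","H4","H1","H4","H1","H1","H2","H1"]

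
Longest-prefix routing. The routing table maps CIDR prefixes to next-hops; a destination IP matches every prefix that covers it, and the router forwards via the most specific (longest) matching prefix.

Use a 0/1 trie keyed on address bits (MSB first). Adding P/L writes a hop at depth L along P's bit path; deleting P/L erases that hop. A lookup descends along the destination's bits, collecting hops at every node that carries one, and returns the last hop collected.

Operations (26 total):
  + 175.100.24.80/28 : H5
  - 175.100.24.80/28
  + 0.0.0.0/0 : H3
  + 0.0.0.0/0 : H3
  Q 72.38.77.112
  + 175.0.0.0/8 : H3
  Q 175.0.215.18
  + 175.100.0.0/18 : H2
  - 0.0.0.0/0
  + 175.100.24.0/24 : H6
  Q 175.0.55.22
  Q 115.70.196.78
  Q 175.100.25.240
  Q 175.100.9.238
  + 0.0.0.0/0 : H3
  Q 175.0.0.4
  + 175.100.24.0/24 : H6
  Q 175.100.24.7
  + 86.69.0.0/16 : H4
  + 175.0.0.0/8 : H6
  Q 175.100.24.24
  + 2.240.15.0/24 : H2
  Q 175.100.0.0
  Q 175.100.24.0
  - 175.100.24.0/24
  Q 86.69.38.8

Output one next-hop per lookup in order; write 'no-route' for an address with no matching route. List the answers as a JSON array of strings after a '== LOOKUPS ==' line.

Trace:
  add 175.100.24.80/28 -> H5 at depth 28
  - 175.100.24.80/28 clear@28
  add 0.0.0.0/0 -> H3 at depth 0
  add 0.0.0.0/0 -> H3 at depth 0
  ? 72.38.77.112  path d0:H3  best=H3
  add 175.0.0.0/8 -> H3 at depth 8
  ? 175.0.215.18  path d0:H3→d1:-→d2:-→d3:-→d4:-→d5:-→d6:-→d7:-→d8:H3→d9:-  best=H3
  add 175.100.0.0/18 -> H2 at depth 18
  - 0.0.0.0/0 clear@0
  add 175.100.24.0/24 -> H6 at depth 24
  ? 175.0.55.22  path d0:-→d1:-→d2:-→d3:-→d4:-→d5:-→d6:-→d7:-→d8:H3→d9:-  best=H3
  ? 115.70.196.78  path d0:-  best=no-route
  ? 175.100.25.240  path d0:-→d1:-→d2:-→d3:-→d4:-→d5:-→d6:-→d7:-→d8:H3→d9:-→d10:-→d11:-→d12:-→d13:-→d14:-→d15:-→d16:-→d17:-→d18:H2→d19:-→d20:-→d21:-→d22:-→d23:-  best=H2
  ? 175.100.9.238  path d0:-→d1:-→d2:-→d3:-→d4:-→d5:-→d6:-→d7:-→d8:H3→d9:-→d10:-→d11:-→d12:-→d13:-→d14:-→d15:-→d16:-→d17:-→d18:H2→d19:-  best=H2
  add 0.0.0.0/0 -> H3 at depth 0
  ? 175.0.0.4  path d0:H3→d1:-→d2:-→d3:-→d4:-→d5:-→d6:-→d7:-→d8:H3→d9:-  best=H3
  add 175.100.24.0/24 -> H6 at depth 24
  ? 175.100.24.7  path d0:H3→d1:-→d2:-→d3:-→d4:-→d5:-→d6:-→d7:-→d8:H3→d9:-→d10:-→d11:-→d12:-→d13:-→d14:-→d15:-→d16:-→d17:-→d18:H2→d19:-→d20:-→d21:-→d22:-→d23:-→d24:H6→d25:-  best=H6
  add 86.69.0.0/16 -> H4 at depth 16
  add 175.0.0.0/8 -> H6 at depth 8
  ? 175.100.24.24  path d0:H3→d1:-→d2:-→d3:-→d4:-→d5:-→d6:-→d7:-→d8:H6→d9:-→d10:-→d11:-→d12:-→d13:-→d14:-→d15:-→d16:-→d17:-→d18:H2→d19:-→d20:-→d21:-→d22:-→d23:-→d24:H6→d25:-  best=H6
  add 2.240.15.0/24 -> H2 at depth 24
  ? 175.100.0.0  path d0:H3→d1:-→d2:-→d3:-→d4:-→d5:-→d6:-→d7:-→d8:H6→d9:-→d10:-→d11:-→d12:-→d13:-→d14:-→d15:-→d16:-→d17:-→d18:H2→d19:-  best=H2
  ? 175.100.24.0  path d0:H3→d1:-→d2:-→d3:-→d4:-→d5:-→d6:-→d7:-→d8:H6→d9:-→d10:-→d11:-→d12:-→d13:-→d14:-→d15:-→d16:-→d17:-→d18:H2→d19:-→d20:-→d21:-→d22:-→d23:-→d24:H6→d25:-  best=H6
  - 175.100.24.0/24 clear@24
  ? 86.69.38.8  path d0:H3→d1:-→d2:-→d3:-→d4:-→d5:-→d6:-→d7:-→d8:-→d9:-→d10:-→d11:-→d12:-→d13:-→d14:-→d15:-→d16:H4  best=H4

== LOOKUPS ==
["H3","H3","H3","no-route","H2","H2","H3","H6","H6","H2","H6","H4"]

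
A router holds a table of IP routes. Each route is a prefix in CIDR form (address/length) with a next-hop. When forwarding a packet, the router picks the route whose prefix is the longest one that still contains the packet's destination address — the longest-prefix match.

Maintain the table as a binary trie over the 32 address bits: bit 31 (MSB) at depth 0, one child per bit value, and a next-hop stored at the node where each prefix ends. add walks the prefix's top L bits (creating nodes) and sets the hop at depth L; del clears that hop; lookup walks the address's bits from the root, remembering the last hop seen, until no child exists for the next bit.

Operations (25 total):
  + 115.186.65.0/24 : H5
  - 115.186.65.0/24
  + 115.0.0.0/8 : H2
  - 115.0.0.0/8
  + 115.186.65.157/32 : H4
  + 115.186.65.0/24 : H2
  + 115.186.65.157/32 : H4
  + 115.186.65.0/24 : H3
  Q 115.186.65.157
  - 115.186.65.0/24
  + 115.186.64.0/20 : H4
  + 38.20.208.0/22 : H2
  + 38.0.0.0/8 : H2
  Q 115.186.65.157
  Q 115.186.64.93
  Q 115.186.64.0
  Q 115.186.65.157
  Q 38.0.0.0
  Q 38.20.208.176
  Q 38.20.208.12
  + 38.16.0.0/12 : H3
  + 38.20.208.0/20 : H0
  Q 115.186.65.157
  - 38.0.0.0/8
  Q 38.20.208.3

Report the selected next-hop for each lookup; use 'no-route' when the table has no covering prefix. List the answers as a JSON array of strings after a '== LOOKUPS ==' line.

Apply in order:
  + 115.186.65.0/24 (H5) depth=24
  del 115.186.65.0/24 (clear depth 24)
  + 115.0.0.0/8 (H2) depth=8
  del 115.0.0.0/8 (clear depth 8)
  + 115.186.65.157/32 (H4) depth=32
  + 115.186.65.0/24 (H2) depth=24
  + 115.186.65.157/32 (H4) depth=32
  + 115.186.65.0/24 (H3) depth=24
  ? 115.186.65.157  path d0:-→d1:-→d2:-→d3:-→d4:-→d5:-→d6:-→d7:-→d8:-→d9:-→d10:-→d11:-→d12:-→d13:-→d14:-→d15:-→d16:-→d17:-→d18:-→d19:-→d20:-→d21:-→d22:-→d23:-→d24:H3→d25:-→d26:-→d27:-→d28:-→d29:-→d30:-→d31:-→d32:H4  best=H4
  del 115.186.65.0/24 (clear depth 24)
  + 115.186.64.0/20 (H4) depth=20
  + 38.20.208.0/22 (H2) depth=22
  + 38.0.0.0/8 (H2) depth=8
  ? 115.186.65.157  path d0:-→d1:-→d2:-→d3:-→d4:-→d5:-→d6:-→d7:-→d8:-→d9:-→d10:-→d11:-→d12:-→d13:-→d14:-→d15:-→d16:-→d17:-→d18:-→d19:-→d20:H4→d21:-→d22:-→d23:-→d24:-→d25:-→d26:-→d27:-→d28:-→d29:-→d30:-→d31:-→d32:H4  best=H4
  ? 115.186.64.93  path d0:-→d1:-→d2:-→d3:-→d4:-→d5:-→d6:-→d7:-→d8:-→d9:-→d10:-→d11:-→d12:-→d13:-→d14:-→d15:-→d16:-→d17:-→d18:-→d19:-→d20:H4→d21:-→d22:-→d23:-  best=H4
  ? 115.186.64.0  path d0:-→d1:-→d2:-→d3:-→d4:-→d5:-→d6:-→d7:-→d8:-→d9:-→d10:-→d11:-→d12:-→d13:-→d14:-→d15:-→d16:-→d17:-→d18:-→d19:-→d20:H4→d21:-→d22:-→d23:-  best=H4
  ? 115.186.65.157  path d0:-→d1:-→d2:-→d3:-→d4:-→d5:-→d6:-→d7:-→d8:-→d9:-→d10:-→d11:-→d12:-→d13:-→d14:-→d15:-→d16:-→d17:-→d18:-→d19:-→d20:H4→d21:-→d22:-→d23:-→d24:-→d25:-→d26:-→d27:-→d28:-→d29:-→d30:-→d31:-→d32:H4  best=H4
  ? 38.0.0.0  path d0:-→d1:-→d2:-→d3:-→d4:-→d5:-→d6:-→d7:-→d8:H2→d9:-→d10:-→d11:-  best=H2
  ? 38.20.208.176  path d0:-→d1:-→d2:-→d3:-→d4:-→d5:-→d6:-→d7:-→d8:H2→d9:-→d10:-→d11:-→d12:-→d13:-→d14:-→d15:-→d16:-→d17:-→d18:-→d19:-→d20:-→d21:-→d22:H2  best=H2
  ? 38.20.208.12  path d0:-→d1:-→d2:-→d3:-→d4:-→d5:-→d6:-→d7:-→d8:H2→d9:-→d10:-→d11:-→d12:-→d13:-→d14:-→d15:-→d16:-→d17:-→d18:-→d19:-→d20:-→d21:-→d22:H2  best=H2
  + 38.16.0.0/12 (H3) depth=12
  + 38.20.208.0/20 (H0) depth=20
  ? 115.186.65.157  path d0:-→d1:-→d2:-→d3:-→d4:-→d5:-→d6:-→d7:-→d8:-→d9:-→d10:-→d11:-→d12:-→d13:-→d14:-→d15:-→d16:-→d17:-→d18:-→d19:-→d20:H4→d21:-→d22:-→d23:-→d24:-→d25:-→d26:-→d27:-→d28:-→d29:-→d30:-→d31:-→d32:H4  best=H4
  del 38.0.0.0/8 (clear depth 8)
  ? 38.20.208.3  path d0:-→d1:-→d2:-→d3:-→d4:-→d5:-→d6:-→d7:-→d8:-→d9:-→d10:-→d11:-→d12:H3→d13:-→d14:-→d15:-→d16:-→d17:-→d18:-→d19:-→d20:H0→d21:-→d22:H2  best=H2

== LOOKUPS ==
["H4","H4","H4","H4","H4","H2","H2","H2","H4","H2"]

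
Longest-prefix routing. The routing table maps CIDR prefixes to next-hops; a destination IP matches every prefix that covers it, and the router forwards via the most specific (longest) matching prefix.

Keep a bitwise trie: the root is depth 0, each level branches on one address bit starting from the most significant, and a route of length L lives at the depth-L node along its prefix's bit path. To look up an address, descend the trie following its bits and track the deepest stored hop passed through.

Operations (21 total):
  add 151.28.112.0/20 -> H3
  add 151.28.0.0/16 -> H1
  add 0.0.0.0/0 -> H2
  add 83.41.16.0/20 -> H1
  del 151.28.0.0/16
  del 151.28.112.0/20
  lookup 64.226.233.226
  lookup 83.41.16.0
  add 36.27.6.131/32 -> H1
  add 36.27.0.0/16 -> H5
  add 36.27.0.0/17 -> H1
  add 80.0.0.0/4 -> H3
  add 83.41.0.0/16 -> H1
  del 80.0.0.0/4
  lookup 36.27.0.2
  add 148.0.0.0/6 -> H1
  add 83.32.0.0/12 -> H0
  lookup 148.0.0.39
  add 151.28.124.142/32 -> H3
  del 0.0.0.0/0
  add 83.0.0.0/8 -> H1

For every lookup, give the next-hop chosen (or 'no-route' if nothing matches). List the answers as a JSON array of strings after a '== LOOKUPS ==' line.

Process each operation:
  add 151.28.112.0/20 -> H3 at depth 20
  add 151.28.0.0/16 -> H1 at depth 16
  add 0.0.0.0/0 -> H2 at depth 0
  add 83.41.16.0/20 -> H1 at depth 20
  del 151.28.0.0/16 (clear depth 16)
  del 151.28.112.0/20 (clear depth 20)
  Q 64.226.233.226: descend 010 ; hops seen [H2] ; pick H2
  Q 83.41.16.0: descend 01010011001010010001 ; hops seen [H2,H1] ; pick H1
  add 36.27.6.131/32 -> H1 at depth 32
  add 36.27.0.0/16 -> H5 at depth 16
  add 36.27.0.0/17 -> H1 at depth 17
  add 80.0.0.0/4 -> H3 at depth 4
  add 83.41.0.0/16 -> H1 at depth 16
  del 80.0.0.0/4 (clear depth 4)
  Q 36.27.0.2: descend 001001000001101100000 ; hops seen [H2,H5,H1] ; pick H1
  add 148.0.0.0/6 -> H1 at depth 6
  add 83.32.0.0/12 -> H0 at depth 12
  Q 148.0.0.39: descend 100101 ; hops seen [H2,H1] ; pick H1
  add 151.28.124.142/32 -> H3 at depth 32
  del 0.0.0.0/0 (clear depth 0)
  add 83.0.0.0/8 -> H1 at depth 8

== LOOKUPS ==
["H2","H1","H1","H1"]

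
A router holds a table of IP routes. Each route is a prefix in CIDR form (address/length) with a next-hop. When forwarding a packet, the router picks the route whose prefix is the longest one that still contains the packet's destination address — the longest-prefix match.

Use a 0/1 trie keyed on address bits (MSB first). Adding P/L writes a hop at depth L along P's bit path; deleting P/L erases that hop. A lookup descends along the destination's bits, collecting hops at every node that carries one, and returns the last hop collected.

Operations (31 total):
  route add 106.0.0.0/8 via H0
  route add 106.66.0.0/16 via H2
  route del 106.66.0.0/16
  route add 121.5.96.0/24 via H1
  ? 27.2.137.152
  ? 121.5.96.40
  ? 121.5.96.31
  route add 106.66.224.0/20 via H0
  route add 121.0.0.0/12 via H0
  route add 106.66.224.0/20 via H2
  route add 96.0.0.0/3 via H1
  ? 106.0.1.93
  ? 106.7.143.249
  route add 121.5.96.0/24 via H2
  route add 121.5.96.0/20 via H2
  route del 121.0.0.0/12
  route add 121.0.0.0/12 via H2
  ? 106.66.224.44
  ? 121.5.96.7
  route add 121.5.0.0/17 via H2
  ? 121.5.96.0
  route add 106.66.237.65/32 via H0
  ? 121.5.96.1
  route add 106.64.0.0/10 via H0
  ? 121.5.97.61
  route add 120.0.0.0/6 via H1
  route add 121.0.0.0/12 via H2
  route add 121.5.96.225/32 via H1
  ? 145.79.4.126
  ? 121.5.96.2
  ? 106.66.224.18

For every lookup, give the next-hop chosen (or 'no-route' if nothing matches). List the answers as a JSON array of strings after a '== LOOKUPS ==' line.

Apply in order:
  add 106.0.0.0/8 -> H0 at depth 8
  add 106.66.0.0/16 -> H2 at depth 16
  del 106.66.0.0/16 (clear depth 16)
  add 121.5.96.0/24 -> H1 at depth 24
  ? 27.2.137.152  path d0:-→d1:-  best=no-route
  ? 121.5.96.40  path d0:-→d1:-→d2:-→d3:-→d4:-→d5:-→d6:-→d7:-→d8:-→d9:-→d10:-→d11:-→d12:-→d13:-→d14:-→d15:-→d16:-→d17:-→d18:-→d19:-→d20:-→d21:-→d22:-→d23:-→d24:H1  best=H1
  ? 121.5.96.31  path d0:-→d1:-→d2:-→d3:-→d4:-→d5:-→d6:-→d7:-→d8:-→d9:-→d10:-→d11:-→d12:-→d13:-→d14:-→d15:-→d16:-→d17:-→d18:-→d19:-→d20:-→d21:-→d22:-→d23:-→d24:H1  best=H1
  add 106.66.224.0/20 -> H0 at depth 20
  add 121.0.0.0/12 -> H0 at depth 12
  add 106.66.224.0/20 -> H2 at depth 20
  add 96.0.0.0/3 -> H1 at depth 3
  ? 106.0.1.93  path d0:-→d1:-→d2:-→d3:H1→d4:-→d5:-→d6:-→d7:-→d8:H0→d9:-  best=H0
  ? 106.7.143.249  path d0:-→d1:-→d2:-→d3:H1→d4:-→d5:-→d6:-→d7:-→d8:H0→d9:-  best=H0
  add 121.5.96.0/24 -> H2 at depth 24
  add 121.5.96.0/20 -> H2 at depth 20
  del 121.0.0.0/12 (clear depth 12)
  add 121.0.0.0/12 -> H2 at depth 12
  ? 106.66.224.44  path d0:-→d1:-→d2:-→d3:H1→d4:-→d5:-→d6:-→d7:-→d8:H0→d9:-→d10:-→d11:-→d12:-→d13:-→d14:-→d15:-→d16:-→d17:-→d18:-→d19:-→d20:H2  best=H2
  ? 121.5.96.7  path d0:-→d1:-→d2:-→d3:H1→d4:-→d5:-→d6:-→d7:-→d8:-→d9:-→d10:-→d11:-→d12:H2→d13:-→d14:-→d15:-→d16:-→d17:-→d18:-→d19:-→d20:H2→d21:-→d22:-→d23:-→d24:H2  best=H2
  add 121.5.0.0/17 -> H2 at depth 17
  ? 121.5.96.0  path d0:-→d1:-→d2:-→d3:H1→d4:-→d5:-→d6:-→d7:-→d8:-→d9:-→d10:-→d11:-→d12:H2→d13:-→d14:-→d15:-→d16:-→d17:H2→d18:-→d19:-→d20:H2→d21:-→d22:-→d23:-→d24:H2  best=H2
  add 106.66.237.65/32 -> H0 at depth 32
  ? 121.5.96.1  path d0:-→d1:-→d2:-→d3:H1→d4:-→d5:-→d6:-→d7:-→d8:-→d9:-→d10:-→d11:-→d12:H2→d13:-→d14:-→d15:-→d16:-→d17:H2→d18:-→d19:-→d20:H2→d21:-→d22:-→d23:-→d24:H2  best=H2
  add 106.64.0.0/10 -> H0 at depth 10
  ? 121.5.97.61  path d0:-→d1:-→d2:-→d3:H1→d4:-→d5:-→d6:-→d7:-→d8:-→d9:-→d10:-→d11:-→d12:H2→d13:-→d14:-→d15:-→d16:-→d17:H2→d18:-→d19:-→d20:H2→d21:-→d22:-→d23:-  best=H2
  add 120.0.0.0/6 -> H1 at depth 6
  add 121.0.0.0/12 -> H2 at depth 12
  add 121.5.96.225/32 -> H1 at depth 32
  ? 145.79.4.126  path d0:-  best=no-route
  ? 121.5.96.2  path d0:-→d1:-→d2:-→d3:H1→d4:-→d5:-→d6:H1→d7:-→d8:-→d9:-→d10:-→d11:-→d12:H2→d13:-→d14:-→d15:-→d16:-→d17:H2→d18:-→d19:-→d20:H2→d21:-→d22:-→d23:-→d24:H2  best=H2
  ? 106.66.224.18  path d0:-→d1:-→d2:-→d3:H1→d4:-→d5:-→d6:-→d7:-→d8:H0→d9:-→d10:H0→d11:-→d12:-→d13:-→d14:-→d15:-→d16:-→d17:-→d18:-→d19:-→d20:H2  best=H2

== LOOKUPS ==
["no-route","H1","H1","H0","H0","H2","H2","H2","H2","H2","no-route","H2","H2"]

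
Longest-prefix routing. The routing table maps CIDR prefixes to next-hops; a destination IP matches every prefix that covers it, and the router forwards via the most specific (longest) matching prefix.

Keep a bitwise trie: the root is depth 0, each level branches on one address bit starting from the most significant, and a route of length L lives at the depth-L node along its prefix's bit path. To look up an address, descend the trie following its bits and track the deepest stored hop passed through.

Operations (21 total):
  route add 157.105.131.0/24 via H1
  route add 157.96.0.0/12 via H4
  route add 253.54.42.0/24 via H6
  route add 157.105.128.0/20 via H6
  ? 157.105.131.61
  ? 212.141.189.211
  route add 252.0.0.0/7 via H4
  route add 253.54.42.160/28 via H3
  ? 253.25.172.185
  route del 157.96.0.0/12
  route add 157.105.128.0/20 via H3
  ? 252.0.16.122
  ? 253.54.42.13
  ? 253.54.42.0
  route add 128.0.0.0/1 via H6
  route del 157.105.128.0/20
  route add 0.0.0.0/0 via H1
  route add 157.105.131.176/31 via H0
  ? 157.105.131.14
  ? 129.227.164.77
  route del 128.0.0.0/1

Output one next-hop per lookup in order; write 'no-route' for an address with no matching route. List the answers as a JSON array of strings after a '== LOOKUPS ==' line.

Trace:
  + 157.105.131.0/24 (H1) depth=24
  + 157.96.0.0/12 (H4) depth=12
  + 253.54.42.0/24 (H6) depth=24
  + 157.105.128.0/20 (H6) depth=20
  Q 157.105.131.61: descend 100111010110100110000011 ; hops seen [H4,H6,H1] ; pick H1
  Q 212.141.189.211: descend 11 ; hops seen [∅] ; pick no-route
  + 252.0.0.0/7 (H4) depth=7
  + 253.54.42.160/28 (H3) depth=28
  Q 253.25.172.185: descend 1111110100 ; hops seen [H4] ; pick H4
  - 157.96.0.0/12 clear@12
  + 157.105.128.0/20 (H3) depth=20
  Q 252.0.16.122: descend 1111110 ; hops seen [H4] ; pick H4
  Q 253.54.42.13: descend 111111010011011000101010 ; hops seen [H4,H6] ; pick H6
  Q 253.54.42.0: descend 111111010011011000101010 ; hops seen [H4,H6] ; pick H6
  + 128.0.0.0/1 (H6) depth=1
  - 157.105.128.0/20 clear@20
  + 0.0.0.0/0 (H1) depth=0
  + 157.105.131.176/31 (H0) depth=31
  Q 157.105.131.14: descend 100111010110100110000011 ; hops seen [H1,H6,H1] ; pick H1
  Q 129.227.164.77: descend 100 ; hops seen [H1,H6] ; pick H6
  - 128.0.0.0/1 clear@1

== LOOKUPS ==
["H1","no-route","H4","H4","H6","H6","H1","H6"]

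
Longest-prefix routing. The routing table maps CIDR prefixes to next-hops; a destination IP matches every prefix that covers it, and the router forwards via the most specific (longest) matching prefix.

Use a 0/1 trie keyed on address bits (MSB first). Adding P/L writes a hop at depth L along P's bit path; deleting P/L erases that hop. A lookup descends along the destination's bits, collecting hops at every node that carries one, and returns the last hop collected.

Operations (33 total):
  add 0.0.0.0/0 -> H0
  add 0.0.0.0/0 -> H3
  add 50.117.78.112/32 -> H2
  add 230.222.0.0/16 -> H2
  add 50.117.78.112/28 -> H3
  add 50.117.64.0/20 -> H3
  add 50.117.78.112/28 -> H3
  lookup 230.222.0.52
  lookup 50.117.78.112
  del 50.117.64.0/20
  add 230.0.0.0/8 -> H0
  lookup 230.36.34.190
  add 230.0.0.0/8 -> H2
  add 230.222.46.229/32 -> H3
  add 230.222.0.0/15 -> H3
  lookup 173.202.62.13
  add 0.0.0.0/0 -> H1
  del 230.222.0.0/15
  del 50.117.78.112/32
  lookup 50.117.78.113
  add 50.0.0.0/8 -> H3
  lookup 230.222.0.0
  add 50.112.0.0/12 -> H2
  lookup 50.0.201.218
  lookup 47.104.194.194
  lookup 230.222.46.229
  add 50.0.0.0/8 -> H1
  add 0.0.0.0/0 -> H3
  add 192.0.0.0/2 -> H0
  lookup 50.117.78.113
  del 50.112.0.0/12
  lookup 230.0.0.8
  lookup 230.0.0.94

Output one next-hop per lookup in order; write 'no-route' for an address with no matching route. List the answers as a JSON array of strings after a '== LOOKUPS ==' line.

Process each operation:
  + 0.0.0.0/0 (H0) depth=0
  + 0.0.0.0/0 (H3) depth=0
  + 50.117.78.112/32 (H2) depth=32
  + 230.222.0.0/16 (H2) depth=16
  + 50.117.78.112/28 (H3) depth=28
  + 50.117.64.0/20 (H3) depth=20
  + 50.117.78.112/28 (H3) depth=28
  Q 230.222.0.52: descend 1110011011011110 ; hops seen [H3,H2] ; pick H2
  Q 50.117.78.112: descend 00110010011101010100111001110000 ; hops seen [H3,H3,H3,H2] ; pick H2
  del 50.117.64.0/20 (clear depth 20)
  + 230.0.0.0/8 (H0) depth=8
  Q 230.36.34.190: descend 11100110 ; hops seen [H3,H0] ; pick H0
  + 230.0.0.0/8 (H2) depth=8
  + 230.222.46.229/32 (H3) depth=32
  + 230.222.0.0/15 (H3) depth=15
  Q 173.202.62.13: descend 1 ; hops seen [H3] ; pick H3
  + 0.0.0.0/0 (H1) depth=0
  del 230.222.0.0/15 (clear depth 15)
  del 50.117.78.112/32 (clear depth 32)
  Q 50.117.78.113: descend 0011001001110101010011100111000 ; hops seen [H1,H3] ; pick H3
  + 50.0.0.0/8 (H3) depth=8
  Q 230.222.0.0: descend 111001101101111000 ; hops seen [H1,H2,H2] ; pick H2
  + 50.112.0.0/12 (H2) depth=12
  Q 50.0.201.218: descend 001100100 ; hops seen [H1,H3] ; pick H3
  Q 47.104.194.194: descend 001 ; hops seen [H1] ; pick H1
  Q 230.222.46.229: descend 11100110110111100010111011100101 ; hops seen [H1,H2,H2,H3] ; pick H3
  + 50.0.0.0/8 (H1) depth=8
  + 0.0.0.0/0 (H3) depth=0
  + 192.0.0.0/2 (H0) depth=2
  Q 50.117.78.113: descend 0011001001110101010011100111000 ; hops seen [H3,H1,H2,H3] ; pick H3
  del 50.112.0.0/12 (clear depth 12)
  Q 230.0.0.8: descend 11100110 ; hops seen [H3,H0,H2] ; pick H2
  Q 230.0.0.94: descend 11100110 ; hops seen [H3,H0,H2] ; pick H2

== LOOKUPS ==
["H2","H2","H0","H3","H3","H2","H3","H1","H3","H3","H2","H2"]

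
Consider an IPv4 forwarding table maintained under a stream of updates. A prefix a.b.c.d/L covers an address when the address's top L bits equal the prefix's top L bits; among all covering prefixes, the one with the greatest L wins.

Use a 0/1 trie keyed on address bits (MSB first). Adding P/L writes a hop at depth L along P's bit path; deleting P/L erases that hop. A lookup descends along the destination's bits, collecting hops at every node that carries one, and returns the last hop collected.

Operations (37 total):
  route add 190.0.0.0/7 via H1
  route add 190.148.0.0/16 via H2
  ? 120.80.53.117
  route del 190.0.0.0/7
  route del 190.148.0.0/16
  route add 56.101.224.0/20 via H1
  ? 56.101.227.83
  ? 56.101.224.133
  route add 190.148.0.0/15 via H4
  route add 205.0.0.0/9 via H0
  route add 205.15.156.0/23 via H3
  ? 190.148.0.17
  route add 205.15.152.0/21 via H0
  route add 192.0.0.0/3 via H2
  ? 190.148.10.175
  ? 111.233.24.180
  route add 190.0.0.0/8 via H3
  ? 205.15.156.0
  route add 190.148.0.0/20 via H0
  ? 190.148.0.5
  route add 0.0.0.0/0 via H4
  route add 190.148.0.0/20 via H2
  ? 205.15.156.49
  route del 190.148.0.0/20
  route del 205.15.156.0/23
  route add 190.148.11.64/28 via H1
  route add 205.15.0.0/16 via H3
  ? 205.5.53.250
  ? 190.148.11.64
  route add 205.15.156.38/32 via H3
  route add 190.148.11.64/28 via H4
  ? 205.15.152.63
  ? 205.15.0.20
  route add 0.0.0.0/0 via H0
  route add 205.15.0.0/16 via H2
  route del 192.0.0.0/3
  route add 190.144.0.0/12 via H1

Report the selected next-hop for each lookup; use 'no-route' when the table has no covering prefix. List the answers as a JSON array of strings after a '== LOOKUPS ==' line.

Apply in order:
  add 190.0.0.0/7 -> H1 at depth 7
  add 190.148.0.0/16 -> H2 at depth 16
  Q 120.80.53.117: descend ε ; hops seen [∅] ; pick no-route
  - 190.0.0.0/7 clear@7
  - 190.148.0.0/16 clear@16
  add 56.101.224.0/20 -> H1 at depth 20
  Q 56.101.227.83: descend 00111000011001011110 ; hops seen [H1] ; pick H1
  Q 56.101.224.133: descend 00111000011001011110 ; hops seen [H1] ; pick H1
  add 190.148.0.0/15 -> H4 at depth 15
  add 205.0.0.0/9 -> H0 at depth 9
  add 205.15.156.0/23 -> H3 at depth 23
  Q 190.148.0.17: descend 1011111010010100 ; hops seen [H4] ; pick H4
  add 205.15.152.0/21 -> H0 at depth 21
  add 192.0.0.0/3 -> H2 at depth 3
  Q 190.148.10.175: descend 1011111010010100 ; hops seen [H4] ; pick H4
  Q 111.233.24.180: descend 0 ; hops seen [∅] ; pick no-route
  add 190.0.0.0/8 -> H3 at depth 8
  Q 205.15.156.0: descend 11001101000011111001110 ; hops seen [H2,H0,H0,H3] ; pick H3
  add 190.148.0.0/20 -> H0 at depth 20
  Q 190.148.0.5: descend 10111110100101000000 ; hops seen [H3,H4,H0] ; pick H0
  add 0.0.0.0/0 -> H4 at depth 0
  add 190.148.0.0/20 -> H2 at depth 20
  Q 205.15.156.49: descend 11001101000011111001110 ; hops seen [H4,H2,H0,H0,H3] ; pick H3
  - 190.148.0.0/20 clear@20
  - 205.15.156.0/23 clear@23
  add 190.148.11.64/28 -> H1 at depth 28
  add 205.15.0.0/16 -> H3 at depth 16
  Q 205.5.53.250: descend 110011010000 ; hops seen [H4,H2,H0] ; pick H0
  Q 190.148.11.64: descend 1011111010010100000010110100 ; hops seen [H4,H3,H4,H1] ; pick H1
  add 205.15.156.38/32 -> H3 at depth 32
  add 190.148.11.64/28 -> H4 at depth 28
  Q 205.15.152.63: descend 110011010000111110011 ; hops seen [H4,H2,H0,H3,H0] ; pick H0
  Q 205.15.0.20: descend 1100110100001111 ; hops seen [H4,H2,H0,H3] ; pick H3
  add 0.0.0.0/0 -> H0 at depth 0
  add 205.15.0.0/16 -> H2 at depth 16
  - 192.0.0.0/3 clear@3
  add 190.144.0.0/12 -> H1 at depth 12

== LOOKUPS ==
["no-route","H1","H1","H4","H4","no-route","H3","H0","H3","H0","H1","H0","H3"]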